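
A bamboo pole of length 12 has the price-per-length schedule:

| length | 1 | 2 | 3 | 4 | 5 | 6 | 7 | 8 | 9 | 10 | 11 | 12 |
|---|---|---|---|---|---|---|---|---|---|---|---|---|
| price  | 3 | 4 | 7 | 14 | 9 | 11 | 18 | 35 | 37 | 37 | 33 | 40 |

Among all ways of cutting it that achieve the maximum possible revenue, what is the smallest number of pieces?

Build r[k] bottom-up: r[k] = max over allowed piece i of (p[i] + r[k−i]).
r[1] = 3
r[2] = max(3+3, 4+0) = 6
r[3] = max(3+6, 4+3, 7+0) = 9
r[4] = max(3+9, 4+6, 7+3, 14+0) = 14
r[5] = max(3+14, 4+9, 7+6, 14+3, 9+0) = 17
r[6] = max(3+17, 4+14, 7+9, 14+6, 9+3, 11+0) = 20
r[7] = max(3+20, 4+17, 7+14, …, 11+3, 18+0) = 23
r[8] = max(3+23, 4+20, 7+17, …, 18+3, 35+0) = 35
r[9] = max(3+35, 4+23, 7+20, …, 35+3, 37+0) = 38
r[10] = max(3+38, 4+35, 7+23, …, 37+3, 37+0) = 41
r[11] = max(3+41, 4+38, 7+35, …, 37+3, 33+0) = 44
r[12] = max(3+44, 4+41, 7+38, …, 33+3, 40+0) = 49
Maximum revenue is $49.
Now minimize piece count subject to staying optimal: for each k, pieces[k] = 1 + min over i with p[i]+r[k−i]=r[k] of pieces[k−i].
pieces[9] = 2
pieces[10] = 3
pieces[11] = 4
pieces[12] = 2

2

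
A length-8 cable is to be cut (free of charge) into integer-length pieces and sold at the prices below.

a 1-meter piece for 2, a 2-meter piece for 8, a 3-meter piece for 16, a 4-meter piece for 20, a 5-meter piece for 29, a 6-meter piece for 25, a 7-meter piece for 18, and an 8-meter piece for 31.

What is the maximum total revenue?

45

Let v[k] be the best obtainable value from length k. For each k, try every first piece i and keep the best of price[i] + v[k−i].
v[1] = 2
v[2] = max(2+2, 8+0) = 8
v[3] = max(2+8, 8+2, 16+0) = 16
v[4] = max(2+16, 8+8, 16+2, 20+0) = 20
v[5] = max(2+20, 8+16, 16+8, 20+2, 29+0) = 29
v[6] = max(2+29, 8+20, 16+16, 20+8, 29+2, 25+0) = 32
v[7] = max(2+32, 8+29, 16+20, …, 25+2, 18+0) = 37
v[8] = max(2+37, 8+32, 16+29, …, 18+2, 31+0) = 45
One optimal cutting: 5 + 3 → 29 + 16 = 45.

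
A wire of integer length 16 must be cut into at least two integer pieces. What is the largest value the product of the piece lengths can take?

Fill P[k] for k=2..16: at each k try every first piece i and multiply by the better of (k−i) uncut or P[k−i].
Small cases: P[2]=1, P[3]=2, P[4]=4, P[5]=6, P[6]=9, P[7]=12, P[8]=18, P[9]=27, P[10]=36, P[11]=54.
P[12] = max(1·54, 2·36, 3·27, …, 10·2, 11·1) = 81
P[13] = max(1·81, 2·54, 3·36, …, 11·2, 12·1) = 108
P[14] = max(1·108, 2·81, 3·54, …, 12·2, 13·1) = 162
P[15] = max(1·162, 2·108, 3·81, …, 13·2, 14·1) = 243
P[16] = max(1·243, 2·162, 3·108, …, 14·2, 15·1) = 324
One optimal split: 3 + 3 + 3 + 3 + 2 + 2; product 3·3·3·3·2·2 = 324.

324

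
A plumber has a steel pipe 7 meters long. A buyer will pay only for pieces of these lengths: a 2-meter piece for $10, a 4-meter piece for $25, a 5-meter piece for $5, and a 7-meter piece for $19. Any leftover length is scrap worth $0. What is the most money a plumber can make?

Consider every possible first cut. f[k] is the best of p[i]+f[k−i] over all sellable i≤k.
f[1] = 0
f[2] = 10
f[3] = 10
f[4] = max(10+10, 25+0) = 25
f[5] = max(10+10, 25+0, 5+0) = 25
f[6] = max(10+25, 25+10, 5+0) = 35
f[7] = max(10+25, 25+10, 5+10, 19+0) = 35
One optimal cutting: pieces 4 + 2 with 1 meter of scrap → $35.

35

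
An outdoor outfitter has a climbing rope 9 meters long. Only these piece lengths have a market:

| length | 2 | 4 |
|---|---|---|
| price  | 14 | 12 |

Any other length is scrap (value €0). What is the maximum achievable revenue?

Let f[k] be the best obtainable value from length k. For each k, try every first piece i and keep the best of price[i] + f[k−i].
f[1] = 0
f[2] = 14
f[3] = 14
f[4] = 28  (first piece 2, then f[2]=14)
f[5] = 28
f[6] = 42  (first piece 2, then f[4]=28)
f[7] = 42
f[8] = 56  (first piece 2, then f[6]=42)
f[9] = 56
One optimal cutting: pieces 2 + 2 + 2 + 2 with 1 meter of scrap → €56.

56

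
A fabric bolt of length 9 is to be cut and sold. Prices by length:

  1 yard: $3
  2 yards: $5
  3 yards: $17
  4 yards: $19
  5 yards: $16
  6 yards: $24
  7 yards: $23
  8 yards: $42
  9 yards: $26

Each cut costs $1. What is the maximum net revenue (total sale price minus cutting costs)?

Let net[k] be the best obtainable value from length k. For each k, try every first piece i and keep the best of price[i] + net[k−i] minus the 1 cut fee when i<k.
net[1] = 3
net[2] = max(3+3-1, 5+0) = 5
net[3] = max(3+5-1, 5+3-1, 17+0) = 17
net[4] = max(3+17-1, 5+5-1, 17+3-1, 19+0) = 19
net[5] = max(3+19-1, 5+17-1, 17+5-1, 19+3-1, 16+0) = 21
net[6] = max(3+21-1, 5+19-1, 17+17-1, 19+5-1, 16+3-1, 24+0) = 33
net[7] = max(3+33-1, 5+21-1, 17+19-1, …, 24+3-1, 23+0) = 35
net[8] = max(3+35-1, 5+33-1, 17+21-1, …, 23+3-1, 42+0) = 42
net[9] = max(3+42-1, 5+35-1, 17+33-1, …, 42+3-1, 26+0) = 49
One optimal plan: pieces 3 + 3 + 3 (2 cuts) → $51 − $2 = $49.

49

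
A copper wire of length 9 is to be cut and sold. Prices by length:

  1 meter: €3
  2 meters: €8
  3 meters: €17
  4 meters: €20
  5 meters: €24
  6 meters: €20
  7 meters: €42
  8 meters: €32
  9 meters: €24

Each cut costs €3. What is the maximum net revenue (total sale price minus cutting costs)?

47

Consider every possible first cut. net[k] is the best of p[i]+net[k−i] over all sellable i≤k, charging 3 whenever i<k.
net[1] = 3
net[2] = 8
net[3] = 17
net[4] = 20
net[5] = 24
net[6] = 31  (first piece 3, then net[3]=17)
net[7] = 42
net[8] = 42  (first piece 1, then net[7]=42)
net[9] = 47  (first piece 2, then net[7]=42)
One optimal plan: pieces 7 + 2 (1 cut) → €50 − €3 = €47.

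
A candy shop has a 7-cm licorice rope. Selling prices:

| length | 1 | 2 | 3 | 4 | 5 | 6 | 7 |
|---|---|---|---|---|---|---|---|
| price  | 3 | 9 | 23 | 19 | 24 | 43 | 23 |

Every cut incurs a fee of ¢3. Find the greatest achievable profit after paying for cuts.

43

Let r[k] be the best obtainable value from length k. For each k, try every first piece i and keep the best of price[i] + r[k−i] minus the 3 cut fee when i<k.
r[1] = 3
r[2] = max(3+3-3, 9+0) = 9
r[3] = max(3+9-3, 9+3-3, 23+0) = 23
r[4] = max(3+23-3, 9+9-3, 23+3-3, 19+0) = 23
r[5] = max(3+23-3, 9+23-3, 23+9-3, 19+3-3, 24+0) = 29
r[6] = max(3+29-3, 9+23-3, 23+23-3, 19+9-3, 24+3-3, 43+0) = 43
r[7] = max(3+43-3, 9+29-3, 23+23-3, …, 43+3-3, 23+0) = 43
One optimal plan: pieces 3 + 3 + 1 (2 cuts) → ¢49 − ¢6 = ¢43.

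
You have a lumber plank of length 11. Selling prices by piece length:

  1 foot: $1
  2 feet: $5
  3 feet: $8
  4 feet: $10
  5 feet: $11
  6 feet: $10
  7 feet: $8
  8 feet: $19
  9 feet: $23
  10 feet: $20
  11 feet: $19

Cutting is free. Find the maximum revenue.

Let v[k] be the best obtainable value from length k. For each k, try every first piece i and keep the best of price[i] + v[k−i].
v[1] = 1
v[2] = 5
v[3] = 8
v[4] = 10  (first piece 2, then v[2]=5)
v[5] = 13  (first piece 2, then v[3]=8)
v[6] = 16  (first piece 3, then v[3]=8)
v[7] = 18  (first piece 2, then v[5]=13)
v[8] = 21  (first piece 2, then v[6]=16)
v[9] = 24  (first piece 3, then v[6]=16)
v[10] = 26  (first piece 2, then v[8]=21)
v[11] = 29  (first piece 2, then v[9]=24)
One optimal cutting: 3 + 3 + 3 + 2 → $8 + $8 + $8 + $5 = $29.

29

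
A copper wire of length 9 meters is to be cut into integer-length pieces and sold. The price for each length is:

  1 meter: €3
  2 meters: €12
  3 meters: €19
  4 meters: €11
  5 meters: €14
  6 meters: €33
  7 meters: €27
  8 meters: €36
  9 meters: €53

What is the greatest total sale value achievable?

57

Build r[k] bottom-up: r[k] = max over allowed piece i of (p[i] + r[k−i]).
r[1] = 3
r[2] = max(3+3, 12+0) = 12
r[3] = max(3+12, 12+3, 19+0) = 19
r[4] = max(3+19, 12+12, 19+3, 11+0) = 24
r[5] = max(3+24, 12+19, 19+12, 11+3, 14+0) = 31
r[6] = max(3+31, 12+24, 19+19, 11+12, 14+3, 33+0) = 38
r[7] = max(3+38, 12+31, 19+24, …, 33+3, 27+0) = 43
r[8] = max(3+43, 12+38, 19+31, …, 27+3, 36+0) = 50
r[9] = max(3+50, 12+43, 19+38, …, 36+3, 53+0) = 57
One optimal cutting: 3 + 3 + 3 → €19 + €19 + €19 = €57.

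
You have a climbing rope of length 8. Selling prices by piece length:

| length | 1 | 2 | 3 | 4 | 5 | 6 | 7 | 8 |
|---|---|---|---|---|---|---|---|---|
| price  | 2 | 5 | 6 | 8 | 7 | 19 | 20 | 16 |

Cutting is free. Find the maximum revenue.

24

Let best[k] be the best obtainable value from length k. For each k, try every first piece i and keep the best of price[i] + best[k−i].
best[1] = 2
best[2] = max(2+2, 5+0) = 5
best[3] = max(2+5, 5+2, 6+0) = 7
best[4] = max(2+7, 5+5, 6+2, 8+0) = 10
best[5] = max(2+10, 5+7, 6+5, 8+2, 7+0) = 12
best[6] = max(2+12, 5+10, 6+7, 8+5, 7+2, 19+0) = 19
best[7] = max(2+19, 5+12, 6+10, …, 19+2, 20+0) = 21
best[8] = max(2+21, 5+19, 6+12, …, 20+2, 16+0) = 24
One optimal cutting: 6 + 2 → €19 + €5 = €24.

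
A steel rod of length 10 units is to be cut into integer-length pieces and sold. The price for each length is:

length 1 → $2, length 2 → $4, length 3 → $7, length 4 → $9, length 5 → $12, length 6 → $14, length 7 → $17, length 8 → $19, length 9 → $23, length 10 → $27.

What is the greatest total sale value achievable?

Consider every possible first cut. v[k] is the best of p[i]+v[k−i] over all sellable i≤k.
v[1] = 2
v[2] = max(2+2, 4+0) = 4
v[3] = max(2+4, 4+2, 7+0) = 7
v[4] = max(2+7, 4+4, 7+2, 9+0) = 9
v[5] = max(2+9, 4+7, 7+4, 9+2, 12+0) = 12
v[6] = max(2+12, 4+9, 7+7, 9+4, 12+2, 14+0) = 14
v[7] = max(2+14, 4+12, 7+9, …, 14+2, 17+0) = 17
v[8] = max(2+17, 4+14, 7+12, …, 17+2, 19+0) = 19
v[9] = max(2+19, 4+17, 7+14, …, 19+2, 23+0) = 23
v[10] = max(2+23, 4+19, 7+17, …, 23+2, 27+0) = 27
Best is to sell the whole 10-unit piece uncut for $27.

27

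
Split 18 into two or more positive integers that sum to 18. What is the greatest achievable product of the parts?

729

Let g[k] be the best product for length k (with at least one cut). For each first piece i, the rest contributes max(k−i, g[k−i]).
g[2] = 1·max(1,0) = 1·1 = 1
g[3] = 1·max(2,1) = 1·2 = 2
g[4] = 2·max(2,1) = 2·2 = 4
g[5] = 2·max(3,2) = 2·3 = 6
g[6] = 3·max(3,2) = 3·3 = 9
g[7] = 2·max(5,6) = 2·6 = 12
g[8] = 2·max(6,9) = 2·9 = 18
g[9] = 3·max(6,9) = 3·9 = 27
g[10] = 2·max(8,18) = 2·18 = 36
g[11] = 2·max(9,27) = 2·27 = 54
g[12] = 3·max(9,27) = 3·27 = 81
g[13] = 2·max(11,54) = 2·54 = 108
g[14] = 2·max(12,81) = 2·81 = 162
g[15] = 3·max(12,81) = 3·81 = 243
g[16] = 2·max(14,162) = 2·162 = 324
g[17] = 2·max(15,243) = 2·243 = 486
g[18] = 3·max(15,243) = 3·243 = 729
One optimal split: 3 + 3 + 3 + 3 + 3 + 3; product 3·3·3·3·3·3 = 729.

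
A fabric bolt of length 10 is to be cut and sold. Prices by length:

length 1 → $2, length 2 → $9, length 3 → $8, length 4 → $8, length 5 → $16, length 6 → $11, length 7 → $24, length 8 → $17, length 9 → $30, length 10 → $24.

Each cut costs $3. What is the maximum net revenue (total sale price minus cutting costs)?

33

Build r[k] bottom-up: r[k] = max over allowed piece i of (p[i] + r[k−i]) − 3 per cut.
r[1] = 2
r[2] = max(2+2-3, 9+0) = 9
r[3] = max(2+9-3, 9+2-3, 8+0) = 8
r[4] = max(2+8-3, 9+9-3, 8+2-3, 8+0) = 15
r[5] = max(2+15-3, 9+8-3, 8+9-3, 8+2-3, 16+0) = 16
r[6] = max(2+16-3, 9+15-3, 8+8-3, 8+9-3, 16+2-3, 11+0) = 21
r[7] = max(2+21-3, 9+16-3, 8+15-3, …, 11+2-3, 24+0) = 24
r[8] = max(2+24-3, 9+21-3, 8+16-3, …, 24+2-3, 17+0) = 27
r[9] = max(2+27-3, 9+24-3, 8+21-3, …, 17+2-3, 30+0) = 30
r[10] = max(2+30-3, 9+27-3, 8+24-3, …, 30+2-3, 24+0) = 33
One optimal plan: pieces 2 + 2 + 2 + 2 + 2 (4 cuts) → $45 − $12 = $33.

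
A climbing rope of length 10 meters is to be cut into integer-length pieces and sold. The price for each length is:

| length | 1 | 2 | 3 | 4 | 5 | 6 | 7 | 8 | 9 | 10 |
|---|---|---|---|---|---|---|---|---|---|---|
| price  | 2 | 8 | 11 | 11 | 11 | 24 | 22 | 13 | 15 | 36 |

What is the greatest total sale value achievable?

40

Build R[k] bottom-up: R[k] = max over allowed piece i of (p[i] + R[k−i]).
R[1] = 2
R[2] = max(2+2, 8+0) = 8
R[3] = max(2+8, 8+2, 11+0) = 11
R[4] = max(2+11, 8+8, 11+2, 11+0) = 16
R[5] = max(2+16, 8+11, 11+8, 11+2, 11+0) = 19
R[6] = max(2+19, 8+16, 11+11, 11+8, 11+2, 24+0) = 24
R[7] = max(2+24, 8+19, 11+16, …, 24+2, 22+0) = 27
R[8] = max(2+27, 8+24, 11+19, …, 22+2, 13+0) = 32
R[9] = max(2+32, 8+27, 11+24, …, 13+2, 15+0) = 35
R[10] = max(2+35, 8+32, 11+27, …, 15+2, 36+0) = 40
One optimal cutting: 2 + 2 + 2 + 2 + 2 → €8 + €8 + €8 + €8 + €8 = €40.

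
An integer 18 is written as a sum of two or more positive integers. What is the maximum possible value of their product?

729

Define m[k] = max over 1≤i<k of i · max(k−i, m[k−i]); the inner max lets the remainder stay uncut if that's better.
m[2] = 1·max(1,0) = 1·1 = 1
m[3] = max(1·2, 2·1) = 2
m[4] = max(1·3, 2·2, 3·1) = 4
m[5] = max(1·4, 2·3, 3·2, 4·1) = 6
m[6] = max(1·6, 2·4, 3·3, 4·2, 5·1) = 9
m[7] = max(1·9, 2·6, 3·4, 4·3, 5·2, 6·1) = 12
m[8] = max(1·12, 2·9, 3·6, …, 6·2, 7·1) = 18
m[9] = max(1·18, 2·12, 3·9, …, 7·2, 8·1) = 27
m[10] = max(1·27, 2·18, 3·12, …, 8·2, 9·1) = 36
m[11] = max(1·36, 2·27, 3·18, …, 9·2, 10·1) = 54
m[12] = max(1·54, 2·36, 3·27, …, 10·2, 11·1) = 81
m[13] = max(1·81, 2·54, 3·36, …, 11·2, 12·1) = 108
m[14] = max(1·108, 2·81, 3·54, …, 12·2, 13·1) = 162
m[15] = max(1·162, 2·108, 3·81, …, 13·2, 14·1) = 243
m[16] = max(1·243, 2·162, 3·108, …, 14·2, 15·1) = 324
m[17] = max(1·324, 2·243, 3·162, …, 15·2, 16·1) = 486
m[18] = max(1·486, 2·324, 3·243, …, 16·2, 17·1) = 729
One optimal split: 3 + 3 + 3 + 3 + 3 + 3; product 3·3·3·3·3·3 = 729.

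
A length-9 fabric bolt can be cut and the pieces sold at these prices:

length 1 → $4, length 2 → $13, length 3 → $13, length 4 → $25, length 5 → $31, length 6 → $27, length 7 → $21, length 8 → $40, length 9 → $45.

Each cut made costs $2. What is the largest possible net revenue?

54

Consider every possible first cut. net[k] is the best of p[i]+net[k−i] over all sellable i≤k, charging 2 whenever i<k.
net[1] = 4
net[2] = max(4+4-2, 13+0) = 13
net[3] = max(4+13-2, 13+4-2, 13+0) = 15
net[4] = max(4+15-2, 13+13-2, 13+4-2, 25+0) = 25
net[5] = max(4+25-2, 13+15-2, 13+13-2, 25+4-2, 31+0) = 31
net[6] = max(4+31-2, 13+25-2, 13+15-2, 25+13-2, 31+4-2, 27+0) = 36
net[7] = max(4+36-2, 13+31-2, 13+25-2, …, 27+4-2, 21+0) = 42
net[8] = max(4+42-2, 13+36-2, 13+31-2, …, 21+4-2, 40+0) = 48
net[9] = max(4+48-2, 13+42-2, 13+36-2, …, 40+4-2, 45+0) = 54
One optimal plan: pieces 5 + 4 (1 cut) → $56 − $2 = $54.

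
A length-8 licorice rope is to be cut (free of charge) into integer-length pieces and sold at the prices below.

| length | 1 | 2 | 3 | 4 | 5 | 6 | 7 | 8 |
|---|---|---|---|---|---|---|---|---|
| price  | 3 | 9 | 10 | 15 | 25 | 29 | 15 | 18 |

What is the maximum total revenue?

Consider every possible first cut. R[k] is the best of p[i]+R[k−i] over all sellable i≤k.
R[1] = 3
R[2] = max(3+3, 9+0) = 9
R[3] = max(3+9, 9+3, 10+0) = 12
R[4] = max(3+12, 9+9, 10+3, 15+0) = 18
R[5] = max(3+18, 9+12, 10+9, 15+3, 25+0) = 25
R[6] = max(3+25, 9+18, 10+12, 15+9, 25+3, 29+0) = 29
R[7] = max(3+29, 9+25, 10+18, …, 29+3, 15+0) = 34
R[8] = max(3+34, 9+29, 10+25, …, 15+3, 18+0) = 38
One optimal cutting: 6 + 2 → ¢29 + ¢9 = ¢38.

38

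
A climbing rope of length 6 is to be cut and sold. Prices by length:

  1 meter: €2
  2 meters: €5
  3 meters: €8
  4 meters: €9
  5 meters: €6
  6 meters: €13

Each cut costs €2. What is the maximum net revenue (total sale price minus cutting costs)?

Build net[k] bottom-up: net[k] = max over allowed piece i of (p[i] + net[k−i]) − 2 per cut.
net[1] = 2
net[2] = max(2+2-2, 5+0) = 5
net[3] = max(2+5-2, 5+2-2, 8+0) = 8
net[4] = max(2+8-2, 5+5-2, 8+2-2, 9+0) = 9
net[5] = max(2+9-2, 5+8-2, 8+5-2, 9+2-2, 6+0) = 11
net[6] = max(2+11-2, 5+9-2, 8+8-2, 9+5-2, 6+2-2, 13+0) = 14
One optimal plan: pieces 3 + 3 (1 cut) → €16 − €2 = €14.

14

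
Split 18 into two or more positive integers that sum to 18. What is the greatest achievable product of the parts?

Fill prod[k] for k=2..18: at each k try every first piece i and multiply by the better of (k−i) uncut or prod[k−i].
prod[2] = 1×max(1,0) = 1×1 = 1
prod[3] = max(1×2, 2×1) = 2
prod[4] = max(1×3, 2×2, 3×1) = 4
prod[5] = max(1×4, 2×3, 3×2, 4×1) = 6
prod[6] = max(1×6, 2×4, 3×3, 4×2, 5×1) = 9
prod[7] = max(1×9, 2×6, 3×4, 4×3, 5×2, 6×1) = 12
prod[8] = max(1×12, 2×9, 3×6, …, 6×2, 7×1) = 18
prod[9] = max(1×18, 2×12, 3×9, …, 7×2, 8×1) = 27
prod[10] = max(1×27, 2×18, 3×12, …, 8×2, 9×1) = 36
prod[11] = max(1×36, 2×27, 3×18, …, 9×2, 10×1) = 54
prod[12] = max(1×54, 2×36, 3×27, …, 10×2, 11×1) = 81
prod[13] = max(1×81, 2×54, 3×36, …, 11×2, 12×1) = 108
prod[14] = max(1×108, 2×81, 3×54, …, 12×2, 13×1) = 162
prod[15] = max(1×162, 2×108, 3×81, …, 13×2, 14×1) = 243
prod[16] = max(1×243, 2×162, 3×108, …, 14×2, 15×1) = 324
prod[17] = max(1×324, 2×243, 3×162, …, 15×2, 16×1) = 486
prod[18] = max(1×486, 2×324, 3×243, …, 16×2, 17×1) = 729
One optimal split: 3 + 3 + 3 + 3 + 3 + 3; product 3×3×3×3×3×3 = 729.

729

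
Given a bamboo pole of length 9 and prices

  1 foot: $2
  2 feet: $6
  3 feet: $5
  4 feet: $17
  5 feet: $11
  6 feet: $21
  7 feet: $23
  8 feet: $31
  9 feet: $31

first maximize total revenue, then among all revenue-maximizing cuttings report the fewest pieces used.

Consider every possible first cut. r[k] is the best of p[i]+r[k−i] over all sellable i≤k.
r[1] = 2
r[2] = max(2+2, 6+0) = 6
r[3] = max(2+6, 6+2, 5+0) = 8
r[4] = max(2+8, 6+6, 5+2, 17+0) = 17
r[5] = max(2+17, 6+8, 5+6, 17+2, 11+0) = 19
r[6] = max(2+19, 6+17, 5+8, 17+6, 11+2, 21+0) = 23
r[7] = max(2+23, 6+19, 5+17, …, 21+2, 23+0) = 25
r[8] = max(2+25, 6+23, 5+19, …, 23+2, 31+0) = 34
r[9] = max(2+34, 6+25, 5+23, …, 31+2, 31+0) = 36
Maximum revenue is $36.
Now minimize piece count subject to staying optimal: for each k, pieces[k] = 1 + min over i with p[i]+r[k−i]=r[k] of pieces[k−i].
pieces[6] = 2
pieces[7] = 3
pieces[8] = 2
pieces[9] = 3

3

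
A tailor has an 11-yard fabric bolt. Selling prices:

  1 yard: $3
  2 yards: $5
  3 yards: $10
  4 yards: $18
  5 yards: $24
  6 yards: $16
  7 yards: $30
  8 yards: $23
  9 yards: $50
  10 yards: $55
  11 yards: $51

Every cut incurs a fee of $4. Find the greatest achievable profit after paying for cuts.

54

Build net[k] bottom-up: net[k] = max over allowed piece i of (p[i] + net[k−i]) − 4 per cut.
net[1] = 3
net[2] = 5
net[3] = 10
net[4] = 18
net[5] = 24
net[6] = 23  (first piece 1, then net[5]=24)
net[7] = 30
net[8] = 32  (first piece 4, then net[4]=18)
net[9] = 50
net[10] = 55
net[11] = 54  (first piece 1, then net[10]=55)
One optimal plan: pieces 10 + 1 (1 cut) → $58 − $4 = $54.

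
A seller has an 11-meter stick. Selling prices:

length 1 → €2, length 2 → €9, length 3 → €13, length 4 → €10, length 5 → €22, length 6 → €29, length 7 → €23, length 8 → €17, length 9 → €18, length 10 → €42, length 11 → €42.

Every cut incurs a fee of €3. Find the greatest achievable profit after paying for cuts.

48

Build r[k] bottom-up: r[k] = max over allowed piece i of (p[i] + r[k−i]) − 3 per cut.
r[1] = 2
r[2] = max(2+2-3, 9+0) = 9
r[3] = max(2+9-3, 9+2-3, 13+0) = 13
r[4] = max(2+13-3, 9+9-3, 13+2-3, 10+0) = 15
r[5] = max(2+15-3, 9+13-3, 13+9-3, 10+2-3, 22+0) = 22
r[6] = max(2+22-3, 9+15-3, 13+13-3, 10+9-3, 22+2-3, 29+0) = 29
r[7] = max(2+29-3, 9+22-3, 13+15-3, …, 29+2-3, 23+0) = 28
r[8] = max(2+28-3, 9+29-3, 13+22-3, …, 23+2-3, 17+0) = 35
r[9] = max(2+35-3, 9+28-3, 13+29-3, …, 17+2-3, 18+0) = 39
r[10] = max(2+39-3, 9+35-3, 13+28-3, …, 18+2-3, 42+0) = 42
r[11] = max(2+42-3, 9+39-3, 13+35-3, …, 42+2-3, 42+0) = 48
One optimal plan: pieces 6 + 5 (1 cut) → €51 − €3 = €48.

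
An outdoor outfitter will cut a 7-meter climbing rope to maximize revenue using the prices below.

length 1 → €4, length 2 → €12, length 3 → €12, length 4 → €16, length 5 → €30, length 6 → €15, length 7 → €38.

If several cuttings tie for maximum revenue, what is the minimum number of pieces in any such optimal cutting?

2

Build r[k] bottom-up: r[k] = max over allowed piece i of (p[i] + r[k−i]).
r[1] = 4
r[2] = max(4+4, 12+0) = 12
r[3] = max(4+12, 12+4, 12+0) = 16
r[4] = max(4+16, 12+12, 12+4, 16+0) = 24
r[5] = max(4+24, 12+16, 12+12, 16+4, 30+0) = 30
r[6] = max(4+30, 12+24, 12+16, 16+12, 30+4, 15+0) = 36
r[7] = max(4+36, 12+30, 12+24, …, 15+4, 38+0) = 42
Maximum revenue is €42.
Now minimize piece count subject to staying optimal: for each k, pieces[k] = 1 + min over i with p[i]+r[k−i]=r[k] of pieces[k−i].
pieces[4] = 2
pieces[5] = 1
pieces[6] = 3
pieces[7] = 2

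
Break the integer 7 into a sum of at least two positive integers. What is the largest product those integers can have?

Define prod[k] = max over 1≤i<k of i · max(k−i, prod[k−i]); the inner max lets the remainder stay uncut if that's better.
prod[2] = 1×max(1,0) = 1×1 = 1
prod[3] = max(1×2, 2×1) = 2
prod[4] = max(1×3, 2×2, 3×1) = 4
prod[5] = max(1×4, 2×3, 3×2, 4×1) = 6
prod[6] = max(1×6, 2×4, 3×3, 4×2, 5×1) = 9
prod[7] = max(1×9, 2×6, 3×4, 4×3, 5×2, 6×1) = 12
One optimal split: 3 + 2 + 2; product 3×2×2 = 12.

12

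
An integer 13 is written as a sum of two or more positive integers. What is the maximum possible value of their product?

108

Fill P[k] for k=2..13: at each k try every first piece i and multiply by the better of (k−i) uncut or P[k−i].
P[2] = 1*max(1,0) = 1*1 = 1
P[3] = max(1*2, 2*1) = 2
P[4] = max(1*3, 2*2, 3*1) = 4
P[5] = max(1*4, 2*3, 3*2, 4*1) = 6
P[6] = max(1*6, 2*4, 3*3, 4*2, 5*1) = 9
P[7] = max(1*9, 2*6, 3*4, 4*3, 5*2, 6*1) = 12
P[8] = max(1*12, 2*9, 3*6, …, 6*2, 7*1) = 18
P[9] = max(1*18, 2*12, 3*9, …, 7*2, 8*1) = 27
P[10] = max(1*27, 2*18, 3*12, …, 8*2, 9*1) = 36
P[11] = max(1*36, 2*27, 3*18, …, 9*2, 10*1) = 54
P[12] = max(1*54, 2*36, 3*27, …, 10*2, 11*1) = 81
P[13] = max(1*81, 2*54, 3*36, …, 11*2, 12*1) = 108
One optimal split: 3 + 3 + 3 + 2 + 2; product 3*3*3*2*2 = 108.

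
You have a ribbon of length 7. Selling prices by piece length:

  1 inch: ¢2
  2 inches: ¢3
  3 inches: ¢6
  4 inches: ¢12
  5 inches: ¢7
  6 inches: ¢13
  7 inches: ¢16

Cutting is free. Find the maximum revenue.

18

Let best[k] be the best obtainable value from length k. For each k, try every first piece i and keep the best of price[i] + best[k−i].
best[1] = 2
best[2] = max(2+2, 3+0) = 4
best[3] = max(2+4, 3+2, 6+0) = 6
best[4] = max(2+6, 3+4, 6+2, 12+0) = 12
best[5] = max(2+12, 3+6, 6+4, 12+2, 7+0) = 14
best[6] = max(2+14, 3+12, 6+6, 12+4, 7+2, 13+0) = 16
best[7] = max(2+16, 3+14, 6+12, …, 13+2, 16+0) = 18
One optimal cutting: 4 + 1 + 1 + 1 → ¢12 + ¢2 + ¢2 + ¢2 = ¢18.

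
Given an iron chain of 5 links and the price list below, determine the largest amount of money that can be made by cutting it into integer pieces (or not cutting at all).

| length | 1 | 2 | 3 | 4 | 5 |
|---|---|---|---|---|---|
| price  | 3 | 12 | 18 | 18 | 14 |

30

Let best[k] be the best obtainable value from length k. For each k, try every first piece i and keep the best of price[i] + best[k−i].
best[1] = 3
best[2] = 12
best[3] = 18
best[4] = 24  (first piece 2, then best[2]=12)
best[5] = 30  (first piece 2, then best[3]=18)
One optimal cutting: 3 + 2 → $18 + $12 = $30.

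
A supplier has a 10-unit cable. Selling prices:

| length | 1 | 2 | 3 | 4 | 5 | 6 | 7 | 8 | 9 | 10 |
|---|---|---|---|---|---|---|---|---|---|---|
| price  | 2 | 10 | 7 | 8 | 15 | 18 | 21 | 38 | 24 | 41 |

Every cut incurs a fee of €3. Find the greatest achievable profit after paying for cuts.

Consider every possible first cut. r[k] is the best of p[i]+r[k−i] over all sellable i≤k, charging 3 whenever i<k.
r[1] = 2
r[2] = max(2+2-3, 10+0) = 10
r[3] = max(2+10-3, 10+2-3, 7+0) = 9
r[4] = max(2+9-3, 10+10-3, 7+2-3, 8+0) = 17
r[5] = max(2+17-3, 10+9-3, 7+10-3, 8+2-3, 15+0) = 16
r[6] = max(2+16-3, 10+17-3, 7+9-3, 8+10-3, 15+2-3, 18+0) = 24
r[7] = max(2+24-3, 10+16-3, 7+17-3, …, 18+2-3, 21+0) = 23
r[8] = max(2+23-3, 10+24-3, 7+16-3, …, 21+2-3, 38+0) = 38
r[9] = max(2+38-3, 10+23-3, 7+24-3, …, 38+2-3, 24+0) = 37
r[10] = max(2+37-3, 10+38-3, 7+23-3, …, 24+2-3, 41+0) = 45
One optimal plan: pieces 8 + 2 (1 cut) → €48 − €3 = €45.

45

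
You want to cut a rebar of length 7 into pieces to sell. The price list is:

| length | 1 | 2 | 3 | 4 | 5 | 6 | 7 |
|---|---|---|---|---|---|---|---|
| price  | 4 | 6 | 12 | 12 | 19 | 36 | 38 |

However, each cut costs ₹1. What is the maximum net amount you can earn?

Consider every possible first cut. v[k] is the best of p[i]+v[k−i] over all sellable i≤k, charging 1 whenever i<k.
v[1] = 4
v[2] = max(4+4-1, 6+0) = 7
v[3] = max(4+7-1, 6+4-1, 12+0) = 12
v[4] = max(4+12-1, 6+7-1, 12+4-1, 12+0) = 15
v[5] = max(4+15-1, 6+12-1, 12+7-1, 12+4-1, 19+0) = 19
v[6] = max(4+19-1, 6+15-1, 12+12-1, 12+7-1, 19+4-1, 36+0) = 36
v[7] = max(4+36-1, 6+19-1, 12+15-1, …, 36+4-1, 38+0) = 39
One optimal plan: pieces 6 + 1 (1 cut) → ₹40 − ₹1 = ₹39.

39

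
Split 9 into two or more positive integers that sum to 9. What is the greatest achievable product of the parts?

Let m[k] be the best product for length k (with at least one cut). For each first piece i, the rest contributes max(k−i, m[k−i]).
m[2] = 1×max(1,0) = 1×1 = 1
m[3] = 1×max(2,1) = 1×2 = 2
m[4] = 2×max(2,1) = 2×2 = 4
m[5] = 2×max(3,2) = 2×3 = 6
m[6] = 3×max(3,2) = 3×3 = 9
m[7] = 2×max(5,6) = 2×6 = 12
m[8] = 2×max(6,9) = 2×9 = 18
m[9] = 3×max(6,9) = 3×9 = 27
One optimal split: 3 + 3 + 3; product 3×3×3 = 27.

27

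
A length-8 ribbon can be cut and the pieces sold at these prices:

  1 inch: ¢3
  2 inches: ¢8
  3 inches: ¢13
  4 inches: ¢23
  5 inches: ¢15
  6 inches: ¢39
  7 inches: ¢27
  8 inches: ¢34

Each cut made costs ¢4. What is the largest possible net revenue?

Consider every possible first cut. net[k] is the best of p[i]+net[k−i] over all sellable i≤k, charging 4 whenever i<k.
net[1] = 3
net[2] = max(3+3-4, 8+0) = 8
net[3] = max(3+8-4, 8+3-4, 13+0) = 13
net[4] = max(3+13-4, 8+8-4, 13+3-4, 23+0) = 23
net[5] = max(3+23-4, 8+13-4, 13+8-4, 23+3-4, 15+0) = 22
net[6] = max(3+22-4, 8+23-4, 13+13-4, 23+8-4, 15+3-4, 39+0) = 39
net[7] = max(3+39-4, 8+22-4, 13+23-4, …, 39+3-4, 27+0) = 38
net[8] = max(3+38-4, 8+39-4, 13+22-4, …, 27+3-4, 34+0) = 43
One optimal plan: pieces 6 + 2 (1 cut) → ¢47 − ¢4 = ¢43.

43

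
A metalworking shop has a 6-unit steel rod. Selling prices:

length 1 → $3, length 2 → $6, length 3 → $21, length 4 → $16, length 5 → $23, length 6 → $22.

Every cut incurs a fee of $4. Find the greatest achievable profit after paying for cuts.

38

Build net[k] bottom-up: net[k] = max over allowed piece i of (p[i] + net[k−i]) − 4 per cut.
net[1] = 3
net[2] = max(3+3-4, 6+0) = 6
net[3] = max(3+6-4, 6+3-4, 21+0) = 21
net[4] = max(3+21-4, 6+6-4, 21+3-4, 16+0) = 20
net[5] = max(3+20-4, 6+21-4, 21+6-4, 16+3-4, 23+0) = 23
net[6] = max(3+23-4, 6+20-4, 21+21-4, 16+6-4, 23+3-4, 22+0) = 38
One optimal plan: pieces 3 + 3 (1 cut) → $42 − $4 = $38.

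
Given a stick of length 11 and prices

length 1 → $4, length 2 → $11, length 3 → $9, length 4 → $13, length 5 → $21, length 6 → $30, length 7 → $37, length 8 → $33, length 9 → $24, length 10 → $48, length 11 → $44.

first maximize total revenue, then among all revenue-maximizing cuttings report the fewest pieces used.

3

Let r[k] be the best obtainable value from length k. For each k, try every first piece i and keep the best of price[i] + r[k−i].
r[1] = 4
r[2] = max(4+4, 11+0) = 11
r[3] = max(4+11, 11+4, 9+0) = 15
r[4] = max(4+15, 11+11, 9+4, 13+0) = 22
r[5] = max(4+22, 11+15, 9+11, 13+4, 21+0) = 26
r[6] = max(4+26, 11+22, 9+15, 13+11, 21+4, 30+0) = 33
r[7] = max(4+33, 11+26, 9+22, …, 30+4, 37+0) = 37
r[8] = max(4+37, 11+33, 9+26, …, 37+4, 33+0) = 44
r[9] = max(4+44, 11+37, 9+33, …, 33+4, 24+0) = 48
r[10] = max(4+48, 11+44, 9+37, …, 24+4, 48+0) = 55
r[11] = max(4+55, 11+48, 9+44, …, 48+4, 44+0) = 59
Maximum revenue is $59.
Now minimize piece count subject to staying optimal: for each k, pieces[k] = 1 + min over i with p[i]+r[k−i]=r[k] of pieces[k−i].
pieces[8] = 4
pieces[9] = 2
pieces[10] = 5
pieces[11] = 3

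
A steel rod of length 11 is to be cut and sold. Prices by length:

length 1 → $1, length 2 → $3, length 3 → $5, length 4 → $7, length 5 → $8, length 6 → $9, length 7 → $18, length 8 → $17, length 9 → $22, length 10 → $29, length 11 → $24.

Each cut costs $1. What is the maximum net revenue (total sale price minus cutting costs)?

Consider every possible first cut. v[k] is the best of p[i]+v[k−i] over all sellable i≤k, charging 1 whenever i<k.
v[1] = 1
v[2] = max(1+1-1, 3+0) = 3
v[3] = max(1+3-1, 3+1-1, 5+0) = 5
v[4] = max(1+5-1, 3+3-1, 5+1-1, 7+0) = 7
v[5] = max(1+7-1, 3+5-1, 5+3-1, 7+1-1, 8+0) = 8
v[6] = max(1+8-1, 3+7-1, 5+5-1, 7+3-1, 8+1-1, 9+0) = 9
v[7] = max(1+9-1, 3+8-1, 5+7-1, …, 9+1-1, 18+0) = 18
v[8] = max(1+18-1, 3+9-1, 5+8-1, …, 18+1-1, 17+0) = 18
v[9] = max(1+18-1, 3+18-1, 5+9-1, …, 17+1-1, 22+0) = 22
v[10] = max(1+22-1, 3+18-1, 5+18-1, …, 22+1-1, 29+0) = 29
v[11] = max(1+29-1, 3+22-1, 5+18-1, …, 29+1-1, 24+0) = 29
One optimal plan: pieces 10 + 1 (1 cut) → $30 − $1 = $29.

29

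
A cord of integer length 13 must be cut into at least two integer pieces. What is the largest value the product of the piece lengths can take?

108

Define P[k] = max over 1≤i<k of i · max(k−i, P[k−i]); the inner max lets the remainder stay uncut if that's better.
P[2] = 1×max(1,0) = 1×1 = 1
P[3] = 1×max(2,1) = 1×2 = 2
P[4] = 2×max(2,1) = 2×2 = 4
P[5] = 2×max(3,2) = 2×3 = 6
P[6] = 3×max(3,2) = 3×3 = 9
P[7] = 2×max(5,6) = 2×6 = 12
P[8] = 2×max(6,9) = 2×9 = 18
P[9] = 3×max(6,9) = 3×9 = 27
P[10] = 2×max(8,18) = 2×18 = 36
P[11] = 2×max(9,27) = 2×27 = 54
P[12] = 3×max(9,27) = 3×27 = 81
P[13] = 2×max(11,54) = 2×54 = 108
One optimal split: 3 + 3 + 3 + 2 + 2; product 3×3×3×2×2 = 108.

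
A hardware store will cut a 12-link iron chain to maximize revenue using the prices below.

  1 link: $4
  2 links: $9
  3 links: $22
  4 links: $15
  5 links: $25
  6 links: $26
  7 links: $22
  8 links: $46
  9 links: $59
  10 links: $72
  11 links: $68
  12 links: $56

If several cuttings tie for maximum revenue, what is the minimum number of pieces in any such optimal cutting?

Let r[k] be the best obtainable value from length k. For each k, try every first piece i and keep the best of price[i] + r[k−i].
r[1] = 4
r[2] = max(4+4, 9+0) = 9
r[3] = max(4+9, 9+4, 22+0) = 22
r[4] = max(4+22, 9+9, 22+4, 15+0) = 26
r[5] = max(4+26, 9+22, 22+9, 15+4, 25+0) = 31
r[6] = max(4+31, 9+26, 22+22, 15+9, 25+4, 26+0) = 44
r[7] = max(4+44, 9+31, 22+26, …, 26+4, 22+0) = 48
r[8] = max(4+48, 9+44, 22+31, …, 22+4, 46+0) = 53
r[9] = max(4+53, 9+48, 22+44, …, 46+4, 59+0) = 66
r[10] = max(4+66, 9+53, 22+48, …, 59+4, 72+0) = 72
r[11] = max(4+72, 9+66, 22+53, …, 72+4, 68+0) = 76
r[12] = max(4+76, 9+72, 22+66, …, 68+4, 56+0) = 88
Maximum revenue is $88.
Now minimize piece count subject to staying optimal: for each k, pieces[k] = 1 + min over i with p[i]+r[k−i]=r[k] of pieces[k−i].
pieces[9] = 3
pieces[10] = 1
pieces[11] = 2
pieces[12] = 4

4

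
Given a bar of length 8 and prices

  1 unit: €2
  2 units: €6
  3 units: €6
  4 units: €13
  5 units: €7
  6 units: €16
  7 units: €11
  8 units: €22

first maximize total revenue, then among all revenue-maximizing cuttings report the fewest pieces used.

2

Let r[k] be the best obtainable value from length k. For each k, try every first piece i and keep the best of price[i] + r[k−i].
r[1] = 2
r[2] = max(2+2, 6+0) = 6
r[3] = max(2+6, 6+2, 6+0) = 8
r[4] = max(2+8, 6+6, 6+2, 13+0) = 13
r[5] = max(2+13, 6+8, 6+6, 13+2, 7+0) = 15
r[6] = max(2+15, 6+13, 6+8, 13+6, 7+2, 16+0) = 19
r[7] = max(2+19, 6+15, 6+13, …, 16+2, 11+0) = 21
r[8] = max(2+21, 6+19, 6+15, …, 11+2, 22+0) = 26
Maximum revenue is €26.
Now minimize piece count subject to staying optimal: for each k, pieces[k] = 1 + min over i with p[i]+r[k−i]=r[k] of pieces[k−i].
pieces[5] = 2
pieces[6] = 2
pieces[7] = 3
pieces[8] = 2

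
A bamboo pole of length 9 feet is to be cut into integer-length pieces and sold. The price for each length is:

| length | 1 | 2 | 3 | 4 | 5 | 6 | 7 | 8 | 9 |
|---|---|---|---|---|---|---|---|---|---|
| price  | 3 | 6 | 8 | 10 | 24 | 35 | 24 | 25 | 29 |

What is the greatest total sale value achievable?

Build r[k] bottom-up: r[k] = max over allowed piece i of (p[i] + r[k−i]).
r[1] = 3
r[2] = 6  (first piece 1, then r[1]=3)
r[3] = 9  (first piece 1, then r[2]=6)
r[4] = 12  (first piece 1, then r[3]=9)
r[5] = 24
r[6] = 35
r[7] = 38  (first piece 1, then r[6]=35)
r[8] = 41  (first piece 1, then r[7]=38)
r[9] = 44  (first piece 1, then r[8]=41)
One optimal cutting: 6 + 1 + 1 + 1 → $35 + $3 + $3 + $3 = $44.

44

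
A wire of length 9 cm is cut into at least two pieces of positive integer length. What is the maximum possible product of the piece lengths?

Fill P[k] for k=2..9: at each k try every first piece i and multiply by the better of (k−i) uncut or P[k−i].
P[2] = 1×max(1,0) = 1×1 = 1
P[3] = max(1×2, 2×1) = 2
P[4] = max(1×3, 2×2, 3×1) = 4
P[5] = max(1×4, 2×3, 3×2, 4×1) = 6
P[6] = max(1×6, 2×4, 3×3, 4×2, 5×1) = 9
P[7] = max(1×9, 2×6, 3×4, 4×3, 5×2, 6×1) = 12
P[8] = max(1×12, 2×9, 3×6, …, 6×2, 7×1) = 18
P[9] = max(1×18, 2×12, 3×9, …, 7×2, 8×1) = 27
One optimal split: 3 + 3 + 3; product 3×3×3 = 27.

27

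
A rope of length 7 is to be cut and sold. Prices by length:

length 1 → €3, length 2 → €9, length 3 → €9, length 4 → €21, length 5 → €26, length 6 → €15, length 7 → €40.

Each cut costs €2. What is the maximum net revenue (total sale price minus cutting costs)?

40

Build v[k] bottom-up: v[k] = max over allowed piece i of (p[i] + v[k−i]) − 2 per cut.
v[1] = 3
v[2] = max(3+3-2, 9+0) = 9
v[3] = max(3+9-2, 9+3-2, 9+0) = 10
v[4] = max(3+10-2, 9+9-2, 9+3-2, 21+0) = 21
v[5] = max(3+21-2, 9+10-2, 9+9-2, 21+3-2, 26+0) = 26
v[6] = max(3+26-2, 9+21-2, 9+10-2, 21+9-2, 26+3-2, 15+0) = 28
v[7] = max(3+28-2, 9+26-2, 9+21-2, …, 15+3-2, 40+0) = 40
Best is to make no cuts and sell whole for €40.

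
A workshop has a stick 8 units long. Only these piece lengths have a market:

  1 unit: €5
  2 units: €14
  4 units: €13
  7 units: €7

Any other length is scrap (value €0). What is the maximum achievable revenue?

Let r[k] be the best obtainable value from length k. For each k, try every first piece i and keep the best of price[i] + r[k−i].
r[1] = 5
r[2] = 14
r[3] = 19  (first piece 1, then r[2]=14)
r[4] = 28  (first piece 2, then r[2]=14)
r[5] = 33  (first piece 1, then r[4]=28)
r[6] = 42  (first piece 2, then r[4]=28)
r[7] = 47  (first piece 1, then r[6]=42)
r[8] = 56  (first piece 2, then r[6]=42)
One optimal cutting: 2 + 2 + 2 + 2 → €56.

56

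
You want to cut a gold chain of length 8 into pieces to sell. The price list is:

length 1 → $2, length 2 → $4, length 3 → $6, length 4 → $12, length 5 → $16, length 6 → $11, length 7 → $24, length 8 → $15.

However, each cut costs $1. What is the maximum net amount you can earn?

25

Let r[k] be the best obtainable value from length k. For each k, try every first piece i and keep the best of price[i] + r[k−i] minus the 1 cut fee when i<k.
r[1] = 2
r[2] = max(2+2-1, 4+0) = 4
r[3] = max(2+4-1, 4+2-1, 6+0) = 6
r[4] = max(2+6-1, 4+4-1, 6+2-1, 12+0) = 12
r[5] = max(2+12-1, 4+6-1, 6+4-1, 12+2-1, 16+0) = 16
r[6] = max(2+16-1, 4+12-1, 6+6-1, 12+4-1, 16+2-1, 11+0) = 17
r[7] = max(2+17-1, 4+16-1, 6+12-1, …, 11+2-1, 24+0) = 24
r[8] = max(2+24-1, 4+17-1, 6+16-1, …, 24+2-1, 15+0) = 25
One optimal plan: pieces 7 + 1 (1 cut) → $26 − $1 = $25.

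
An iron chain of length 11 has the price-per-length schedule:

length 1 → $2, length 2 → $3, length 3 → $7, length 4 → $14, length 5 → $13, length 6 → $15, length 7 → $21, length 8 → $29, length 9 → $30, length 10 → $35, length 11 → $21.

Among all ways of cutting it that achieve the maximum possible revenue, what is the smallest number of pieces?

2

Consider every possible first cut. r[k] is the best of p[i]+r[k−i] over all sellable i≤k.
r[1] = 2
r[2] = 4  (first piece 1, then r[1]=2)
r[3] = 7
r[4] = 14
r[5] = 16  (first piece 1, then r[4]=14)
r[6] = 18  (first piece 1, then r[5]=16)
r[7] = 21  (first piece 3, then r[4]=14)
r[8] = 29
r[9] = 31  (first piece 1, then r[8]=29)
r[10] = 35
r[11] = 37  (first piece 1, then r[10]=35)
Maximum revenue is $37.
Now minimize piece count subject to staying optimal: for each k, pieces[k] = 1 + min over i with p[i]+r[k−i]=r[k] of pieces[k−i].
pieces[8] = 1
pieces[9] = 2
pieces[10] = 1
pieces[11] = 2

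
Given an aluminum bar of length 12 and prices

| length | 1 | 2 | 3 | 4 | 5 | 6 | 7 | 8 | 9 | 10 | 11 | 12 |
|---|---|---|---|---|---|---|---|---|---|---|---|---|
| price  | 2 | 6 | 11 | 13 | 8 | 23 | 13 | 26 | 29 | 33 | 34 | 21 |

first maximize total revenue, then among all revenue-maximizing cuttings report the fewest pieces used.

2

Let r[k] be the best obtainable value from length k. For each k, try every first piece i and keep the best of price[i] + r[k−i].
r[1] = 2
r[2] = 6
r[3] = 11
r[4] = 13  (first piece 1, then r[3]=11)
r[5] = 17  (first piece 2, then r[3]=11)
r[6] = 23
r[7] = 25  (first piece 1, then r[6]=23)
r[8] = 29  (first piece 2, then r[6]=23)
r[9] = 34  (first piece 3, then r[6]=23)
r[10] = 36  (first piece 1, then r[9]=34)
r[11] = 40  (first piece 2, then r[9]=34)
r[12] = 46  (first piece 6, then r[6]=23)
Maximum revenue is $46.
Now minimize piece count subject to staying optimal: for each k, pieces[k] = 1 + min over i with p[i]+r[k−i]=r[k] of pieces[k−i].
pieces[9] = 2
pieces[10] = 2
pieces[11] = 3
pieces[12] = 2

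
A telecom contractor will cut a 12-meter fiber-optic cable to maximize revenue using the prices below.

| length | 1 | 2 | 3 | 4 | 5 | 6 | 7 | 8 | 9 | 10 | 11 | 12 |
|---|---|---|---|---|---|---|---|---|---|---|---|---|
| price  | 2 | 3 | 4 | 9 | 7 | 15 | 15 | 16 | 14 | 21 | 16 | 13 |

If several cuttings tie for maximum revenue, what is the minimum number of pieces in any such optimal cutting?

2

Consider every possible first cut. r[k] is the best of p[i]+r[k−i] over all sellable i≤k.
r[1] = 2
r[2] = max(2+2, 3+0) = 4
r[3] = max(2+4, 3+2, 4+0) = 6
r[4] = max(2+6, 3+4, 4+2, 9+0) = 9
r[5] = max(2+9, 3+6, 4+4, 9+2, 7+0) = 11
r[6] = max(2+11, 3+9, 4+6, 9+4, 7+2, 15+0) = 15
r[7] = max(2+15, 3+11, 4+9, …, 15+2, 15+0) = 17
r[8] = max(2+17, 3+15, 4+11, …, 15+2, 16+0) = 19
r[9] = max(2+19, 3+17, 4+15, …, 16+2, 14+0) = 21
r[10] = max(2+21, 3+19, 4+17, …, 14+2, 21+0) = 24
r[11] = max(2+24, 3+21, 4+19, …, 21+2, 16+0) = 26
r[12] = max(2+26, 3+24, 4+21, …, 16+2, 13+0) = 30
Maximum revenue is $30.
Now minimize piece count subject to staying optimal: for each k, pieces[k] = 1 + min over i with p[i]+r[k−i]=r[k] of pieces[k−i].
pieces[9] = 4
pieces[10] = 2
pieces[11] = 3
pieces[12] = 2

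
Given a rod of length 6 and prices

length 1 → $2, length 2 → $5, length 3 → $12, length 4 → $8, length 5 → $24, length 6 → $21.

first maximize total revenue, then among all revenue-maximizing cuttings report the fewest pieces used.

2

Let r[k] be the best obtainable value from length k. For each k, try every first piece i and keep the best of price[i] + r[k−i].
r[1] = 2
r[2] = 5
r[3] = 12
r[4] = 14  (first piece 1, then r[3]=12)
r[5] = 24
r[6] = 26  (first piece 1, then r[5]=24)
Maximum revenue is $26.
Now minimize piece count subject to staying optimal: for each k, pieces[k] = 1 + min over i with p[i]+r[k−i]=r[k] of pieces[k−i].
pieces[3] = 1
pieces[4] = 2
pieces[5] = 1
pieces[6] = 2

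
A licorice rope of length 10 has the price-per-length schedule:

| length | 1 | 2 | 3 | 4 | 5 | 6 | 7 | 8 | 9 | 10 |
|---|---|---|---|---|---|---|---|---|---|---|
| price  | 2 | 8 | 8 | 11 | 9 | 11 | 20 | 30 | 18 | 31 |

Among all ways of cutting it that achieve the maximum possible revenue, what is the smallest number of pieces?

5

Let r[k] be the best obtainable value from length k. For each k, try every first piece i and keep the best of price[i] + r[k−i].
r[1] = 2
r[2] = max(2+2, 8+0) = 8
r[3] = max(2+8, 8+2, 8+0) = 10
r[4] = max(2+10, 8+8, 8+2, 11+0) = 16
r[5] = max(2+16, 8+10, 8+8, 11+2, 9+0) = 18
r[6] = max(2+18, 8+16, 8+10, 11+8, 9+2, 11+0) = 24
r[7] = max(2+24, 8+18, 8+16, …, 11+2, 20+0) = 26
r[8] = max(2+26, 8+24, 8+18, …, 20+2, 30+0) = 32
r[9] = max(2+32, 8+26, 8+24, …, 30+2, 18+0) = 34
r[10] = max(2+34, 8+32, 8+26, …, 18+2, 31+0) = 40
Maximum revenue is ¢40.
Now minimize piece count subject to staying optimal: for each k, pieces[k] = 1 + min over i with p[i]+r[k−i]=r[k] of pieces[k−i].
pieces[7] = 4
pieces[8] = 4
pieces[9] = 5
pieces[10] = 5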